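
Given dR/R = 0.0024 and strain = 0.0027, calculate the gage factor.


GF = (dR/R) / epsilon
= 0.0024 / 0.0027
= 0.8889

0.8889


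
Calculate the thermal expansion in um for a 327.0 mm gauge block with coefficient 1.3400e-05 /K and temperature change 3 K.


dL = L * alpha * dT
= 327.0 * 1.3400e-05 * 3
= 0.0131454 mm
dL_um = 0.0131454 * 1000 = 13.1454 um

13.1454


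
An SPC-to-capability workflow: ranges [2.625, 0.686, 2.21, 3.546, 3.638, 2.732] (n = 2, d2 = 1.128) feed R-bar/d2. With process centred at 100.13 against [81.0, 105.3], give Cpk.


R_bar = (2.625 + 0.686 + 2.21 + 3.546 + 3.638 + 2.732) / 6 = 2.5728333
sigma = R_bar / d2 = 2.5728333 / 1.128 = 2.2808806
Cp = (USL - LSL)/(6*sigma) = (105.3 - 81.0)/(6*2.2808806) = 1.7756
Cpu = (105.3 - 100.13)/(3*2.2808806) = 0.7556
Cpl = (100.13 - 81.0)/(3*2.2808806) = 2.7957
Cpk = min(Cpu, Cpl) = 0.7556

0.7556


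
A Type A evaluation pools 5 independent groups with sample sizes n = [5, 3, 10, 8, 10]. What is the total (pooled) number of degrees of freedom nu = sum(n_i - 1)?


nu = sum_i (n_i - 1)
nu = ((5 - 1) + (3 - 1) + (10 - 1) + (8 - 1) + (10 - 1))
nu = 4 + 2 + 9 + 7 + 9
nu = 31

31


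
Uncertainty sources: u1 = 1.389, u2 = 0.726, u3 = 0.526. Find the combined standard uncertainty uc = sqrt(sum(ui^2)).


uc = sqrt(1.389^2 + 0.726^2 + 0.526^2)
uc = sqrt(2.733073)
uc = 1.6532

1.6532


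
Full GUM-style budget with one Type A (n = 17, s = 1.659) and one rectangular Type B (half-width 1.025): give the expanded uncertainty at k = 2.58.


u_A = s / sqrt(n) = 1.659 / sqrt(17) = 0.4023666
u_B = half_width / sqrt(3) = 1.025 / sqrt(3) = 0.59178403
uc = sqrt(u_A^2 + u_B^2) = sqrt(0.4023666^2 + 0.59178403^2) = 0.71561667
U = k * uc = 2.58 * 0.71561667
U = 1.8463

1.8463


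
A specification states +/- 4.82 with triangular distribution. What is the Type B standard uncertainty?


u_B = half_width / sqrt(6)
u_B = 4.82 / 2.4494897
u_B = 1.9678

1.9678


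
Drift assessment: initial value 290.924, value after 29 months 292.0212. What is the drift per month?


rate = (v2 - v1) / months
= (292.0212 - 290.924) / 29
= 1.0972 / 29
= 0.0378

0.0378


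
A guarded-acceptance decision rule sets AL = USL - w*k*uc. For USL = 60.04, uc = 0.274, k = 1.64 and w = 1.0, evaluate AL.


U = k * uc = 1.64 * 0.274 = 0.44936
guard band g = w * U = 1.0 * 0.44936 = 0.44936
AL = USL - g = 60.04 - 0.44936
AL = 59.5906

59.5906


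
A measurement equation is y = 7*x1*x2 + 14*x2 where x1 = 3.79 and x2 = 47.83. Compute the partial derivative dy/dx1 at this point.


y = 7*x1*x2 + 14*x2
dy/dx1 = 7*x2
Evaluate at x2 = 47.83: c1 = 7 * 47.83
c1 = 334.8100

334.8100


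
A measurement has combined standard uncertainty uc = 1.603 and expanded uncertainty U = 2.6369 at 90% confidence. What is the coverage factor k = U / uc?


k = U / uc
k = 2.6369 / 1.603
k = 1.645

1.645


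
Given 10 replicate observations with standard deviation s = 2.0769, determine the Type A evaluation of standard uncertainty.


u_A = s / sqrt(n)
u_A = 2.0769 / sqrt(10)
u_A = 2.0769 / 3.1622777
u_A = 0.6568

0.6568


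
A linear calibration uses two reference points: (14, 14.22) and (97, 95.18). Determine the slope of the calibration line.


slope = (y2 - y1) / (x2 - x1)
= (95.18 - 14.22) / (97 - 14)
= 80.9600 / 83
= 0.9754

0.9754


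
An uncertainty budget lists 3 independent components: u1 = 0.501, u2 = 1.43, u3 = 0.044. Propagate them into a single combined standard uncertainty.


uc = sqrt(0.501^2 + 1.43^2 + 0.044^2)
uc = sqrt(2.297837)
uc = 1.5159

1.5159


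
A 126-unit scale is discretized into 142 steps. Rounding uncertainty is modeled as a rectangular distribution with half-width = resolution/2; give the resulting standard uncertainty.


resolution = range / divisions
resolution = 126 / 142 = 0.88732394
u_res = resolution / (2*sqrt(3))
u_res = 0.88732394 / 3.4641016
u_res = 0.2561

0.2561


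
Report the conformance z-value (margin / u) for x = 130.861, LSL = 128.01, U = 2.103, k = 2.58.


u = U / k = 2.103 / 2.58 = 0.81511628
margin = |LSL - x| = |128.01 - 130.861| = 2.851
z = margin / u = 2.851 / 0.81511628
z = 3.4977

3.4977


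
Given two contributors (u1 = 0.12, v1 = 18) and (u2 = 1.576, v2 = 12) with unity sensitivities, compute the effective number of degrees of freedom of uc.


uc = sqrt(u1^2 + u2^2) = sqrt(0.12^2 + 1.576^2) = 1.5805619
v_eff = uc^4 / (u1^4/v1 + u2^4/v2)
= 1.5805619^4 / (0.12^4/18 + 1.576^4/12)
= 6.2408829 / 0.51410679
v_eff = 12.1393

12.1393


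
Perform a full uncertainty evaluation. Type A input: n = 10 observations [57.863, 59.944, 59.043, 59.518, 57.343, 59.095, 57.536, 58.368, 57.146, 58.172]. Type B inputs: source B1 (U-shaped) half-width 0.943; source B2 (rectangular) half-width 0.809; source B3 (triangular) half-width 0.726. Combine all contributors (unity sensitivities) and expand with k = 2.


mean = (57.863 + 59.944 + 59.043 + 59.518 + 57.343 + 59.095 + 57.536 + 58.368 + 57.146 + 58.172) / 10 = 58.4028
s = sqrt(sum((x - mean)^2)/(n-1)) = 0.96078056
u_A = s / sqrt(n) = 0.96078056 / sqrt(10) = 0.30382549
u_B1 = 0.943 / sqrt(2) = 0.66680169
u_B2 = 0.809 / sqrt(3) = 0.46707637
u_B3 = 0.726 / sqrt(6) = 0.29638826
uc = sqrt(0.30382549^2 + 0.66680169^2 + 0.46707637^2 + 0.29638826^2) = 0.91811805
U = k * uc = 2 * 0.91811805
U = 1.8362

1.8362


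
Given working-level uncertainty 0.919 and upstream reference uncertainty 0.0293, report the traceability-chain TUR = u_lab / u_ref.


TUR = u_lab / u_ref
= 0.919 / 0.0293
= 31.3652

31.3652


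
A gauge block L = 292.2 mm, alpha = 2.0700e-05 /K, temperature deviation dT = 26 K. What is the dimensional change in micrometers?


dL = L * alpha * dT
= 292.2 * 2.0700e-05 * 26
= 0.1572620 mm
dL_um = 0.1572620 * 1000 = 157.2620 um

157.2620


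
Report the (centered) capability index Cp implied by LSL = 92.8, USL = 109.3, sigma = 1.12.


Cp = (USL - LSL) / (6 * sigma)
= (109.3 - 92.8) / (6 * 1.12)
= 16.5000 / 6.7200
= 2.4554

2.4554


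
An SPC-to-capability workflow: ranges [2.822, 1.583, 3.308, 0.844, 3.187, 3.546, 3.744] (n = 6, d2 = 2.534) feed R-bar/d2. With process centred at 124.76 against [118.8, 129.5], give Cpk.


R_bar = (2.822 + 1.583 + 3.308 + 0.844 + 3.187 + 3.546 + 3.744) / 7 = 2.7191429
sigma = R_bar / d2 = 2.7191429 / 2.534 = 1.0730635
Cp = (USL - LSL)/(6*sigma) = (129.5 - 118.8)/(6*1.0730635) = 1.6619
Cpu = (129.5 - 124.76)/(3*1.0730635) = 1.4724
Cpl = (124.76 - 118.8)/(3*1.0730635) = 1.8514
Cpk = min(Cpu, Cpl) = 1.4724

1.4724


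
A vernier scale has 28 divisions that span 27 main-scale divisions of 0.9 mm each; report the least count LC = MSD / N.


LC = MSD / n_div
= 0.9 / 28
= 0.0321

0.0321


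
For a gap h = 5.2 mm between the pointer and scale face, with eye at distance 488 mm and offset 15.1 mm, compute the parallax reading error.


error = h * offset / d
= 5.2 * 15.1 / 488
= 0.1609

0.1609


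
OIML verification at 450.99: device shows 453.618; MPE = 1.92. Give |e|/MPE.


e = indication - reference = 453.618 - 450.99 = 2.6280
|e| = 2.6280
ratio = |e| / MPE = 2.6280 / 1.92
ratio = 1.3688

1.3688


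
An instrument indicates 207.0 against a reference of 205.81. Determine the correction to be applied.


Correction = standard - reading
= 205.81 - 207.0
= -1.1900

-1.1900


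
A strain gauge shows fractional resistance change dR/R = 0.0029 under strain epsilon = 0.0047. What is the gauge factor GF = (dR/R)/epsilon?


GF = (dR/R) / epsilon
= 0.0029 / 0.0047
= 0.6170

0.6170


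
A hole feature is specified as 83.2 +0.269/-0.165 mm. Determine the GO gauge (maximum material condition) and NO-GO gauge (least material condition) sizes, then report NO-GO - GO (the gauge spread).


GO = nominal - lower_tol (smallest hole = maximum material condition)
GO = 83.2 - 0.165 = 83.035
NO-GO = nominal + upper_tol (largest hole = least material condition)
NO-GO = 83.2 + 0.269 = 83.469
spread = NO-GO - GO = 83.469 - 83.035 = 0.4340

0.4340


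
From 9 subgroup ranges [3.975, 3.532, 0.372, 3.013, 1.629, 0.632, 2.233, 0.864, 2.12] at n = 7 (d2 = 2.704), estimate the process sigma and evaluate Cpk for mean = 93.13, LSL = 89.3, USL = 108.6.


R_bar = (3.975 + 3.532 + 0.372 + 3.013 + 1.629 + 0.632 + 2.233 + 0.864 + 2.12) / 9 = 2.0411111
sigma = R_bar / d2 = 2.0411111 / 2.704 = 0.75484878
Cp = (USL - LSL)/(6*sigma) = (108.6 - 89.3)/(6*0.75484878) = 4.2613
Cpu = (108.6 - 93.13)/(3*0.75484878) = 6.8314
Cpl = (93.13 - 89.3)/(3*0.75484878) = 1.6913
Cpk = min(Cpu, Cpl) = 1.6913

1.6913


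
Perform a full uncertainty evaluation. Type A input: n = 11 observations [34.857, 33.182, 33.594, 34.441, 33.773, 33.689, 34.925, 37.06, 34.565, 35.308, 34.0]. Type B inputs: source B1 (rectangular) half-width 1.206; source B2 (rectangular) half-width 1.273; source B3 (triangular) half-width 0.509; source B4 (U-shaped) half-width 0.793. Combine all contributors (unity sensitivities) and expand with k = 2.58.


mean = (34.857 + 33.182 + 33.594 + 34.441 + 33.773 + 33.689 + 34.925 + 37.06 + 34.565 + 35.308 + 34.0) / 11 = 34.49036364
s = sqrt(sum((x - mean)^2)/(n-1)) = 1.0730998
u_A = s / sqrt(n) = 1.0730998 / sqrt(11) = 0.32355176
u_B1 = 1.206 / sqrt(3) = 0.69628442
u_B2 = 1.273 / sqrt(3) = 0.73496689
u_B3 = 0.509 / sqrt(6) = 0.20779838
u_B4 = 0.793 / sqrt(2) = 0.56073568
uc = sqrt(0.32355176^2 + 0.69628442^2 + 0.73496689^2 + 0.20779838^2 + 0.56073568^2) = 1.2195404
U = k * uc = 2.58 * 1.2195404
U = 3.1464

3.1464


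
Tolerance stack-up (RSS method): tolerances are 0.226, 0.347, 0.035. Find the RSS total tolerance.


RSS = sqrt(0.226^2 + 0.347^2 + 0.035^2)
= sqrt(0.17271)
= 0.4156

0.4156


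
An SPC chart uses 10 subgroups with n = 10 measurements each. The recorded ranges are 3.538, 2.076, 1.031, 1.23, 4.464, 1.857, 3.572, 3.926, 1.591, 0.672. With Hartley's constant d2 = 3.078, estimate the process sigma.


R_bar = (3.538 + 2.076 + 1.031 + 1.23 + 4.464 + 1.857 + 3.572 + 3.926 + 1.591 + 0.672) / 10
R_bar = 23.957 / 10 = 2.3957
sigma_hat = R_bar / d2 = 2.3957 / 3.078 = 0.7783

0.7783


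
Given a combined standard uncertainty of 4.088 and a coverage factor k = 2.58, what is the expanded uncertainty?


U = k * uc
U = 2.58 * 4.088
U = 10.5470

10.5470


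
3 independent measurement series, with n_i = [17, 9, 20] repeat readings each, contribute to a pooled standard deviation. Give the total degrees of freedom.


nu = sum_i (n_i - 1)
nu = ((17 - 1) + (9 - 1) + (20 - 1))
nu = 16 + 8 + 19
nu = 43

43


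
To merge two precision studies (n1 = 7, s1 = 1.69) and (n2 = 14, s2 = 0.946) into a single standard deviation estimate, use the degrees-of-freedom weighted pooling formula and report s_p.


s_p = sqrt(((n1-1)*s1^2 + (n2-1)*s2^2) / (n1+n2-2))
numerator = (7-1)*1.69^2 + (14-1)*0.946^2 = 17.1366 + 11.633908 = 28.770508
denominator = 7 + 14 - 2 = 19
s_p^2 = 28.770508 / 19 = 1.5142373
s_p = sqrt(1.5142373) = 1.2305

1.2305


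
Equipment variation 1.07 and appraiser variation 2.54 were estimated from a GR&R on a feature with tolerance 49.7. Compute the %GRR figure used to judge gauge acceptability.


GRR = sqrt(EV^2 + AV^2) = sqrt(1.07^2 + 2.54^2) = 2.7561749
%GRR = GRR / tol * 100 = 2.7561749 / 49.7 * 100
%GRR = 5.5456

5.5456


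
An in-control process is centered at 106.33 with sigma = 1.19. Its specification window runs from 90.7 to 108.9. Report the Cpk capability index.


Cpu = (USL - mean) / (3*sigma) = (108.9 - 106.33) / (3*1.19) = 0.7199
Cpl = (mean - LSL) / (3*sigma) = (106.33 - 90.7) / (3*1.19) = 4.3782
Cpk = min(Cpu, Cpl) = 0.7199

0.7199


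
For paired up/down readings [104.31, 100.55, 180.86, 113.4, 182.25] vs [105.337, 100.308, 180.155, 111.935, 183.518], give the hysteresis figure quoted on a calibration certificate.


|104.31 - 105.337| = 1.0270
|100.55 - 100.308| = 0.2420
|180.86 - 180.155| = 0.7050
|113.4 - 111.935| = 1.4650
|182.25 - 183.518| = 1.2680
hysteresis = max(diffs) = 1.4650

1.4650


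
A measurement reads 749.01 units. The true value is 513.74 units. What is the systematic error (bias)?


Systematic error = measured - true
= 749.01 - 513.74
= 235.2700

235.2700


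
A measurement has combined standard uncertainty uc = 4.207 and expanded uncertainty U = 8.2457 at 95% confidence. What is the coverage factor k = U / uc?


k = U / uc
k = 8.2457 / 4.207
k = 1.96

1.96


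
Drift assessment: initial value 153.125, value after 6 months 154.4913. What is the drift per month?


rate = (v2 - v1) / months
= (154.4913 - 153.125) / 6
= 1.3663 / 6
= 0.2277

0.2277


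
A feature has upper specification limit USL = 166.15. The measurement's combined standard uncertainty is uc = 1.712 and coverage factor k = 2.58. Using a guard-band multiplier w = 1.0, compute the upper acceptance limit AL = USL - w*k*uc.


U = k * uc = 2.58 * 1.712 = 4.41696
guard band g = w * U = 1.0 * 4.41696 = 4.41696
AL = USL - g = 166.15 - 4.41696
AL = 161.7330

161.7330


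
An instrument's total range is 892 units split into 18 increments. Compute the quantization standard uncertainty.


resolution = range / divisions
resolution = 892 / 18 = 49.555556
u_res = resolution / (2*sqrt(3))
u_res = 49.555556 / 3.4641016
u_res = 14.3055

14.3055


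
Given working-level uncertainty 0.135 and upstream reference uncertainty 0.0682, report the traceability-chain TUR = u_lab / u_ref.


TUR = u_lab / u_ref
= 0.135 / 0.0682
= 1.9795

1.9795


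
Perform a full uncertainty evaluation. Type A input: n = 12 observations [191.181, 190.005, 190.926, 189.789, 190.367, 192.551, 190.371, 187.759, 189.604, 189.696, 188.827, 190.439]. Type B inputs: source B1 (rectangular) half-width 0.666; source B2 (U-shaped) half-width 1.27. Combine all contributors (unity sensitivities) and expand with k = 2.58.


mean = (191.181 + 190.005 + 190.926 + 189.789 + 190.367 + 192.551 + 190.371 + 187.759 + 189.604 + 189.696 + 188.827 + 190.439) / 12 = 190.12625
s = sqrt(sum((x - mean)^2)/(n-1)) = 1.1956515
u_A = s / sqrt(n) = 1.1956515 / sqrt(12) = 0.34515486
u_B1 = 0.666 / sqrt(3) = 0.38451528
u_B2 = 1.27 / sqrt(2) = 0.89802561
uc = sqrt(0.34515486^2 + 0.38451528^2 + 0.89802561^2) = 1.0360665
U = k * uc = 2.58 * 1.0360665
U = 2.6731

2.6731


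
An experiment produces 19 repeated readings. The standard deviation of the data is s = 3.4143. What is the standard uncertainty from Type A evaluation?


u_A = s / sqrt(n)
u_A = 3.4143 / sqrt(19)
u_A = 3.4143 / 4.3588989
u_A = 0.7833

0.7833


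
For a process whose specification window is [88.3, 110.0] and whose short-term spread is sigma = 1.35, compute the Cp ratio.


Cp = (USL - LSL) / (6 * sigma)
= (110.0 - 88.3) / (6 * 1.35)
= 21.7000 / 8.1000
= 2.6790

2.6790


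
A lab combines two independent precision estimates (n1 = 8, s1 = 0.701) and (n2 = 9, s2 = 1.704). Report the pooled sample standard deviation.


s_p = sqrt(((n1-1)*s1^2 + (n2-1)*s2^2) / (n1+n2-2))
numerator = (8-1)*0.701^2 + (9-1)*1.704^2 = 3.439807 + 23.228928 = 26.668735
denominator = 8 + 9 - 2 = 15
s_p^2 = 26.668735 / 15 = 1.7779157
s_p = sqrt(1.7779157) = 1.3334

1.3334


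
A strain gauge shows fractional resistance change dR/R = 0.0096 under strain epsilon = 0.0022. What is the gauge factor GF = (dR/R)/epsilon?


GF = (dR/R) / epsilon
= 0.0096 / 0.0022
= 4.3636

4.3636


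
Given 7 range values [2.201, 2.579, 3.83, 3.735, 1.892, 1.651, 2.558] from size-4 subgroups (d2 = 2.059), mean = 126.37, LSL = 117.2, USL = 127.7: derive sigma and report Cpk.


R_bar = (2.201 + 2.579 + 3.83 + 3.735 + 1.892 + 1.651 + 2.558) / 7 = 2.6351429
sigma = R_bar / d2 = 2.6351429 / 2.059 = 1.2798169
Cp = (USL - LSL)/(6*sigma) = (127.7 - 117.2)/(6*1.2798169) = 1.3674
Cpu = (127.7 - 126.37)/(3*1.2798169) = 0.3464
Cpl = (126.37 - 117.2)/(3*1.2798169) = 2.3884
Cpk = min(Cpu, Cpl) = 0.3464

0.3464


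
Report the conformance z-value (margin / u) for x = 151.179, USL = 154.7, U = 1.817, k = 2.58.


u = U / k = 1.817 / 2.58 = 0.70426357
margin = |USL - x| = |154.7 - 151.179| = 3.521
z = margin / u = 3.521 / 0.70426357
z = 4.9995

4.9995


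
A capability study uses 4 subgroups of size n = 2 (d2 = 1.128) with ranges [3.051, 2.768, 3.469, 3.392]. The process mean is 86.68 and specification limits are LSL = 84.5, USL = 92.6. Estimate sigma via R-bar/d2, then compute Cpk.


R_bar = (3.051 + 2.768 + 3.469 + 3.392) / 4 = 3.17
sigma = R_bar / d2 = 3.17 / 1.128 = 2.8102837
Cp = (USL - LSL)/(6*sigma) = (92.6 - 84.5)/(6*2.8102837) = 0.4804
Cpu = (92.6 - 86.68)/(3*2.8102837) = 0.7022
Cpl = (86.68 - 84.5)/(3*2.8102837) = 0.2586
Cpk = min(Cpu, Cpl) = 0.2586

0.2586


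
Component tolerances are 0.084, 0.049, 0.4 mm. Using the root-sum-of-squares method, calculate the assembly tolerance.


RSS = sqrt(0.084^2 + 0.049^2 + 0.4^2)
= sqrt(0.169457)
= 0.4117

0.4117


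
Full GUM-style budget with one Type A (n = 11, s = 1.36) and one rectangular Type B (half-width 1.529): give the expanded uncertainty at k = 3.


u_A = s / sqrt(n) = 1.36 / sqrt(11) = 0.41005543
u_B = half_width / sqrt(3) = 1.529 / sqrt(3) = 0.88276856
uc = sqrt(u_A^2 + u_B^2) = sqrt(0.41005543^2 + 0.88276856^2) = 0.97335799
U = k * uc = 3 * 0.97335799
U = 2.9201

2.9201


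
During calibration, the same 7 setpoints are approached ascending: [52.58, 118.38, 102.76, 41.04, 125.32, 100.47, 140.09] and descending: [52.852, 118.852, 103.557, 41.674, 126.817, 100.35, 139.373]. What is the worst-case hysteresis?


|52.58 - 52.852| = 0.2720
|118.38 - 118.852| = 0.4720
|102.76 - 103.557| = 0.7970
|41.04 - 41.674| = 0.6340
|125.32 - 126.817| = 1.4970
|100.47 - 100.35| = 0.1200
|140.09 - 139.373| = 0.7170
hysteresis = max(diffs) = 1.4970

1.4970


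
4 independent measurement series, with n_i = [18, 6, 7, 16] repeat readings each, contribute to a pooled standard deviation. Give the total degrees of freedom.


nu = sum_i (n_i - 1)
nu = ((18 - 1) + (6 - 1) + (7 - 1) + (16 - 1))
nu = 17 + 5 + 6 + 15
nu = 43

43


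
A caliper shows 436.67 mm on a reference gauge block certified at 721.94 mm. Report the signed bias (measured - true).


Systematic error = measured - true
= 436.67 - 721.94
= -285.2700

-285.2700


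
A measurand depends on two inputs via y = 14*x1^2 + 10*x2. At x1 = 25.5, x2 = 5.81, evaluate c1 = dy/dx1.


y = 14*x1^2 + 10*x2
dy/dx1 = 2*14*x1
Evaluate at x1 = 25.5: c1 = 28 * 25.5
c1 = 714.0000

714.0000


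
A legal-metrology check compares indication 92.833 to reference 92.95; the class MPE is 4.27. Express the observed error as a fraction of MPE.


e = indication - reference = 92.833 - 92.95 = -0.1170
|e| = 0.1170
ratio = |e| / MPE = 0.1170 / 4.27
ratio = 0.0274

0.0274


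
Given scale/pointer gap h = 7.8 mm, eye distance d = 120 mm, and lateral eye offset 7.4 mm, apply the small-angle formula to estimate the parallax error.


error = h * offset / d
= 7.8 * 7.4 / 120
= 0.4810

0.4810


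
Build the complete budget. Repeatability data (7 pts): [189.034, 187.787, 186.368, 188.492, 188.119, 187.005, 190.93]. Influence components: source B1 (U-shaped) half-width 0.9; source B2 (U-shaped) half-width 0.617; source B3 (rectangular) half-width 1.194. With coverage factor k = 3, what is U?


mean = (189.034 + 187.787 + 186.368 + 188.492 + 188.119 + 187.005 + 190.93) / 7 = 188.2478571
s = sqrt(sum((x - mean)^2)/(n-1)) = 1.4820631
u_A = s / sqrt(n) = 1.4820631 / sqrt(7) = 0.5601672
u_B1 = 0.9 / sqrt(2) = 0.6363961
u_B2 = 0.617 / sqrt(2) = 0.43628488
u_B3 = 1.194 / sqrt(3) = 0.68935622
uc = sqrt(0.5601672^2 + 0.6363961^2 + 0.43628488^2 + 0.68935622^2) = 1.1765814
U = k * uc = 3 * 1.1765814
U = 3.5297

3.5297


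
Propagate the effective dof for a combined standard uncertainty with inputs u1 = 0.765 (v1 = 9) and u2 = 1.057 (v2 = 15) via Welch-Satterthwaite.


uc = sqrt(u1^2 + u2^2) = sqrt(0.765^2 + 1.057^2) = 1.3047889
v_eff = uc^4 / (u1^4/v1 + u2^4/v2)
= 1.3047889^4 / (0.765^4/9 + 1.057^4/15)
= 2.898418 / 0.12127061
v_eff = 23.9004

23.9004


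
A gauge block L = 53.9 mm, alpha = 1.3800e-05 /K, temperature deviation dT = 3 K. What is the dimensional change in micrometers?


dL = L * alpha * dT
= 53.9 * 1.3800e-05 * 3
= 0.0022315 mm
dL_um = 0.0022315 * 1000 = 2.2315 um

2.2315


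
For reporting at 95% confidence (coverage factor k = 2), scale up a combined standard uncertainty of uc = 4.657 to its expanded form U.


U = k * uc
U = 2 * 4.657
U = 9.3140

9.3140


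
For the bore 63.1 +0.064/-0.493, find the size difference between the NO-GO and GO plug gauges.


GO = nominal - lower_tol (smallest hole = maximum material condition)
GO = 63.1 - 0.493 = 62.607
NO-GO = nominal + upper_tol (largest hole = least material condition)
NO-GO = 63.1 + 0.064 = 63.164
spread = NO-GO - GO = 63.164 - 62.607 = 0.5570

0.5570


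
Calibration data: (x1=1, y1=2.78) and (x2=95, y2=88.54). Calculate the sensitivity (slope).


slope = (y2 - y1) / (x2 - x1)
= (88.54 - 2.78) / (95 - 1)
= 85.7600 / 94
= 0.9123

0.9123


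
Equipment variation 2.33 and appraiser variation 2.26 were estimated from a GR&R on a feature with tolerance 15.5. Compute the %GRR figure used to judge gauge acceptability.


GRR = sqrt(EV^2 + AV^2) = sqrt(2.33^2 + 2.26^2) = 3.2459975
%GRR = GRR / tol * 100 = 3.2459975 / 15.5 * 100
%GRR = 20.9419

20.9419


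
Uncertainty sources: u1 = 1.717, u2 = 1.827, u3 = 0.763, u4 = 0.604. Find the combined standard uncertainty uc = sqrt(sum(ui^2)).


uc = sqrt(1.717^2 + 1.827^2 + 0.763^2 + 0.604^2)
uc = sqrt(7.233003)
uc = 2.6894

2.6894


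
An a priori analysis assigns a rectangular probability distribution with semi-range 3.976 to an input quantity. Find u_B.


u_B = half_width / sqrt(3)
u_B = 3.976 / 1.7320508
u_B = 2.2955

2.2955


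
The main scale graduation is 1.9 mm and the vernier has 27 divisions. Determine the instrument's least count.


LC = MSD / n_div
= 1.9 / 27
= 0.0704

0.0704


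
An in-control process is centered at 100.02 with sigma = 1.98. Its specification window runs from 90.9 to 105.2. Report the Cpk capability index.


Cpu = (USL - mean) / (3*sigma) = (105.2 - 100.02) / (3*1.98) = 0.8721
Cpl = (mean - LSL) / (3*sigma) = (100.02 - 90.9) / (3*1.98) = 1.5354
Cpk = min(Cpu, Cpl) = 0.8721

0.8721


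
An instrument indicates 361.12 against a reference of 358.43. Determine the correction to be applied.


Correction = standard - reading
= 358.43 - 361.12
= -2.6900

-2.6900


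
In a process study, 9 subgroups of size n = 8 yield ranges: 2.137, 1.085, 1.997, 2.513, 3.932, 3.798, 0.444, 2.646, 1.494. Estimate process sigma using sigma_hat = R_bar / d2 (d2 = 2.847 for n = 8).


R_bar = (2.137 + 1.085 + 1.997 + 2.513 + 3.932 + 3.798 + 0.444 + 2.646 + 1.494) / 9
R_bar = 20.046 / 9 = 2.2273333
sigma_hat = R_bar / d2 = 2.2273333 / 2.847 = 0.7823

0.7823


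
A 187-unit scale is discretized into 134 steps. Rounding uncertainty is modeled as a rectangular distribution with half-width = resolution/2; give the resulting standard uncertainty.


resolution = range / divisions
resolution = 187 / 134 = 1.3955224
u_res = resolution / (2*sqrt(3))
u_res = 1.3955224 / 3.4641016
u_res = 0.4029

0.4029


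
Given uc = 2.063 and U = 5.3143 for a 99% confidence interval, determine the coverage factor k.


k = U / uc
k = 5.3143 / 2.063
k = 2.576

2.576


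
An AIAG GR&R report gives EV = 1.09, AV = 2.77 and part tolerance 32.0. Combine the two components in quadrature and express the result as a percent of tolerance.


GRR = sqrt(EV^2 + AV^2) = sqrt(1.09^2 + 2.77^2) = 2.9767432
%GRR = GRR / tol * 100 = 2.9767432 / 32.0 * 100
%GRR = 9.3023

9.3023


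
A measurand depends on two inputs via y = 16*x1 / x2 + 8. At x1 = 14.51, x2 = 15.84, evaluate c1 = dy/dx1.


y = 16*x1 / x2 + 8
dy/dx1 = 16/x2
Evaluate at x2 = 15.84: c1 = 16 / 15.84
c1 = 1.0101

1.0101


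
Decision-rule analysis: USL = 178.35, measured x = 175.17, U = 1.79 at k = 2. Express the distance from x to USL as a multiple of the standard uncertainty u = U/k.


u = U / k = 1.79 / 2 = 0.895
margin = |USL - x| = |178.35 - 175.17| = 3.18
z = margin / u = 3.18 / 0.895
z = 3.5531

3.5531


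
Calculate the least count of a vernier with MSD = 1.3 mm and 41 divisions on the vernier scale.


LC = MSD / n_div
= 1.3 / 41
= 0.0317

0.0317


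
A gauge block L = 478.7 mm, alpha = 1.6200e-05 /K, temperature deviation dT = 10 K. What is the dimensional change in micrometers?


dL = L * alpha * dT
= 478.7 * 1.6200e-05 * 10
= 0.0775494 mm
dL_um = 0.0775494 * 1000 = 77.5494 um

77.5494


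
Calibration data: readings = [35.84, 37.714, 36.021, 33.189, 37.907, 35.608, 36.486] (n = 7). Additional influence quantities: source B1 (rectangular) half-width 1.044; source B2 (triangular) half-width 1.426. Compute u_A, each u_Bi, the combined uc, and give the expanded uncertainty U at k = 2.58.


mean = (35.84 + 37.714 + 36.021 + 33.189 + 37.907 + 35.608 + 36.486) / 7 = 36.10928571
s = sqrt(sum((x - mean)^2)/(n-1)) = 1.5710115
u_A = s / sqrt(n) = 1.5710115 / sqrt(7) = 0.59378653
u_B1 = 1.044 / sqrt(3) = 0.60275368
u_B2 = 1.426 / sqrt(6) = 0.58216206
uc = sqrt(0.59378653^2 + 0.60275368^2 + 0.58216206^2) = 1.027038
U = k * uc = 2.58 * 1.027038
U = 2.6498

2.6498


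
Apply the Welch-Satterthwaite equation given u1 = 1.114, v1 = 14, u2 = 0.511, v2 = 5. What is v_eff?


uc = sqrt(u1^2 + u2^2) = sqrt(1.114^2 + 0.511^2) = 1.2256088
v_eff = uc^4 / (u1^4/v1 + u2^4/v2)
= 1.2256088^4 / (1.114^4/14 + 0.511^4/5)
= 2.2563553 / 0.12364191
v_eff = 18.2491

18.2491


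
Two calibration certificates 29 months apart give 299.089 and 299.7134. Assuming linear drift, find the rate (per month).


rate = (v2 - v1) / months
= (299.7134 - 299.089) / 29
= 0.6244 / 29
= 0.0215

0.0215


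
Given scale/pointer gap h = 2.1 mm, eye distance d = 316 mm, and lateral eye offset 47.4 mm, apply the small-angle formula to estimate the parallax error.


error = h * offset / d
= 2.1 * 47.4 / 316
= 0.3150

0.3150


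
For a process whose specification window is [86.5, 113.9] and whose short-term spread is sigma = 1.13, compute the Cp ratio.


Cp = (USL - LSL) / (6 * sigma)
= (113.9 - 86.5) / (6 * 1.13)
= 27.4000 / 6.7800
= 4.0413

4.0413


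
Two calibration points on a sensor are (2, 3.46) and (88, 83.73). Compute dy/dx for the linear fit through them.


slope = (y2 - y1) / (x2 - x1)
= (83.73 - 3.46) / (88 - 2)
= 80.2700 / 86
= 0.9334

0.9334


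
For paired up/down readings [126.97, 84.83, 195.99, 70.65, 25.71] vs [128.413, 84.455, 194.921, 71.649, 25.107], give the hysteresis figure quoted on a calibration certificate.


|126.97 - 128.413| = 1.4430
|84.83 - 84.455| = 0.3750
|195.99 - 194.921| = 1.0690
|70.65 - 71.649| = 0.9990
|25.71 - 25.107| = 0.6030
hysteresis = max(diffs) = 1.4430

1.4430


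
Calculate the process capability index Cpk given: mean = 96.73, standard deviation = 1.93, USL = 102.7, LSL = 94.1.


Cpu = (USL - mean) / (3*sigma) = (102.7 - 96.73) / (3*1.93) = 1.0311
Cpl = (mean - LSL) / (3*sigma) = (96.73 - 94.1) / (3*1.93) = 0.4542
Cpk = min(Cpu, Cpl) = 0.4542

0.4542


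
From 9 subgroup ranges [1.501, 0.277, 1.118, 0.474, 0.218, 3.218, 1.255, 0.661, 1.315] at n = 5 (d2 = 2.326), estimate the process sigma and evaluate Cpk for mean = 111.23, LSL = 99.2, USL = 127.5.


R_bar = (1.501 + 0.277 + 1.118 + 0.474 + 0.218 + 3.218 + 1.255 + 0.661 + 1.315) / 9 = 1.1152222
sigma = R_bar / d2 = 1.1152222 / 2.326 = 0.47945924
Cp = (USL - LSL)/(6*sigma) = (127.5 - 99.2)/(6*0.47945924) = 9.8375
Cpu = (127.5 - 111.23)/(3*0.47945924) = 11.3114
Cpl = (111.23 - 99.2)/(3*0.47945924) = 8.3636
Cpk = min(Cpu, Cpl) = 8.3636

8.3636


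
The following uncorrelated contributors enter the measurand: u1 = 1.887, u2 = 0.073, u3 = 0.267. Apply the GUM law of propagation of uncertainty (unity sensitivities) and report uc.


uc = sqrt(1.887^2 + 0.073^2 + 0.267^2)
uc = sqrt(3.637387)
uc = 1.9072

1.9072


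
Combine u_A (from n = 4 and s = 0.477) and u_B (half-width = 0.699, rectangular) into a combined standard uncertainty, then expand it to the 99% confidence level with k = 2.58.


u_A = s / sqrt(n) = 0.477 / sqrt(4) = 0.2385
u_B = half_width / sqrt(3) = 0.699 / sqrt(3) = 0.40356784
uc = sqrt(u_A^2 + u_B^2) = sqrt(0.2385^2 + 0.40356784^2) = 0.4687742
U = k * uc = 2.58 * 0.4687742
U = 1.2094

1.2094


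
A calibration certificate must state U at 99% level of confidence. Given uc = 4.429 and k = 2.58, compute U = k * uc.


U = k * uc
U = 2.58 * 4.429
U = 11.4268

11.4268


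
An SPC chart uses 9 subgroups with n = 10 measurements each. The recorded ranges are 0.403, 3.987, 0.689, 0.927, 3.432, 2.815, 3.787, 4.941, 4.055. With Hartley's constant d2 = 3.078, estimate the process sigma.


R_bar = (0.403 + 3.987 + 0.689 + 0.927 + 3.432 + 2.815 + 3.787 + 4.941 + 4.055) / 9
R_bar = 25.036 / 9 = 2.7817778
sigma_hat = R_bar / d2 = 2.7817778 / 3.078 = 0.9038

0.9038


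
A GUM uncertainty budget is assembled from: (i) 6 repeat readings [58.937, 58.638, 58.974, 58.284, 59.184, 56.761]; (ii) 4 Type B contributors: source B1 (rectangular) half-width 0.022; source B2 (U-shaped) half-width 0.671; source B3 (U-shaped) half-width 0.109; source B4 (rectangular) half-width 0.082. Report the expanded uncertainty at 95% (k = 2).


mean = (58.937 + 58.638 + 58.974 + 58.284 + 59.184 + 56.761) / 6 = 58.463
s = sqrt(sum((x - mean)^2)/(n-1)) = 0.8905176
u_A = s / sqrt(n) = 0.8905176 / sqrt(6) = 0.36355229
u_B1 = 0.022 / sqrt(3) = 0.012701706
u_B2 = 0.671 / sqrt(2) = 0.47446865
u_B3 = 0.109 / sqrt(2) = 0.077074639
u_B4 = 0.082 / sqrt(3) = 0.047342722
uc = sqrt(0.36355229^2 + 0.012701706^2 + 0.47446865^2 + 0.077074639^2 + 0.047342722^2) = 0.60467672
U = k * uc = 2 * 0.60467672
U = 1.2094

1.2094


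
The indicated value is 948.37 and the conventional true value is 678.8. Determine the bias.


Systematic error = measured - true
= 948.37 - 678.8
= 269.5700

269.5700


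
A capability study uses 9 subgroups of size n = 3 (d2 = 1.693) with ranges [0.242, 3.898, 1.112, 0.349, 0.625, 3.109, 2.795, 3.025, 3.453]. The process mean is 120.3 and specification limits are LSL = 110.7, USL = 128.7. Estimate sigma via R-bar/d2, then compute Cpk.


R_bar = (0.242 + 3.898 + 1.112 + 0.349 + 0.625 + 3.109 + 2.795 + 3.025 + 3.453) / 9 = 2.0675556
sigma = R_bar / d2 = 2.0675556 / 1.693 = 1.2212378
Cp = (USL - LSL)/(6*sigma) = (128.7 - 110.7)/(6*1.2212378) = 2.4565
Cpu = (128.7 - 120.3)/(3*1.2212378) = 2.2928
Cpl = (120.3 - 110.7)/(3*1.2212378) = 2.6203
Cpk = min(Cpu, Cpl) = 2.2928

2.2928


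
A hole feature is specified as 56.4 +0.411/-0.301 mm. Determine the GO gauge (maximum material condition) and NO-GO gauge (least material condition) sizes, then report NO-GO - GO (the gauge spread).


GO = nominal - lower_tol (smallest hole = maximum material condition)
GO = 56.4 - 0.301 = 56.099
NO-GO = nominal + upper_tol (largest hole = least material condition)
NO-GO = 56.4 + 0.411 = 56.811
spread = NO-GO - GO = 56.811 - 56.099 = 0.7120

0.7120


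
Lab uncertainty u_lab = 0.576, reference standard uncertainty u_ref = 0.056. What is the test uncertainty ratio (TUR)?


TUR = u_lab / u_ref
= 0.576 / 0.056
= 10.2857

10.2857


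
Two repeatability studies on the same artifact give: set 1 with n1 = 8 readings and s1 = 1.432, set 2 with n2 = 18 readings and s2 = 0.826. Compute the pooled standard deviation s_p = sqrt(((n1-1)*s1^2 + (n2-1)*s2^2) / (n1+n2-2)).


s_p = sqrt(((n1-1)*s1^2 + (n2-1)*s2^2) / (n1+n2-2))
numerator = (8-1)*1.432^2 + (18-1)*0.826^2 = 14.354368 + 11.598692 = 25.95306
denominator = 8 + 18 - 2 = 24
s_p^2 = 25.95306 / 24 = 1.0813775
s_p = sqrt(1.0813775) = 1.0399

1.0399


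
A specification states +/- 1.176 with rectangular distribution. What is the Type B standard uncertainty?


u_B = half_width / sqrt(3)
u_B = 1.176 / 1.7320508
u_B = 0.6790

0.6790


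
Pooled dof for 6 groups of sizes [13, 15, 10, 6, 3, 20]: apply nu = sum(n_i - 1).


nu = sum_i (n_i - 1)
nu = ((13 - 1) + (15 - 1) + (10 - 1) + (6 - 1) + (3 - 1) + (20 - 1))
nu = 12 + 14 + 9 + 5 + 2 + 19
nu = 61

61


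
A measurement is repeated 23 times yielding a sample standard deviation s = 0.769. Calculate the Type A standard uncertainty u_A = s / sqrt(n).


u_A = s / sqrt(n)
u_A = 0.769 / sqrt(23)
u_A = 0.769 / 4.7958315
u_A = 0.1603

0.1603


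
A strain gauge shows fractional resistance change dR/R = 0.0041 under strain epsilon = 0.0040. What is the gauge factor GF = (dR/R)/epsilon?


GF = (dR/R) / epsilon
= 0.0041 / 0.0040
= 1.0250

1.0250


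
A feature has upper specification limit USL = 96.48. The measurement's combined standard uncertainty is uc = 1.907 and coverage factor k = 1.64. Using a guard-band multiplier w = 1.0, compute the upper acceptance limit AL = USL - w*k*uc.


U = k * uc = 1.64 * 1.907 = 3.12748
guard band g = w * U = 1.0 * 3.12748 = 3.12748
AL = USL - g = 96.48 - 3.12748
AL = 93.3525

93.3525


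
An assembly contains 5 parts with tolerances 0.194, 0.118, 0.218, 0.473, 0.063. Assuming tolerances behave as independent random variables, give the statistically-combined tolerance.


RSS = sqrt(0.194^2 + 0.118^2 + 0.218^2 + 0.473^2 + 0.063^2)
= sqrt(0.326782)
= 0.5716

0.5716


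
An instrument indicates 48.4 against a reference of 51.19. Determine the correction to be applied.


Correction = standard - reading
= 51.19 - 48.4
= 2.7900

2.7900


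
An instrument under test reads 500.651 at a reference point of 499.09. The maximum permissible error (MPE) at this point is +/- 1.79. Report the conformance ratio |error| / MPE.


e = indication - reference = 500.651 - 499.09 = 1.5610
|e| = 1.5610
ratio = |e| / MPE = 1.5610 / 1.79
ratio = 0.8721

0.8721


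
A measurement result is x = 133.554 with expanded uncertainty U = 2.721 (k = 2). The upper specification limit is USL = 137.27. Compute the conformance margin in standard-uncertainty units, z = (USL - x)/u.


u = U / k = 2.721 / 2 = 1.3605
margin = |USL - x| = |137.27 - 133.554| = 3.716
z = margin / u = 3.716 / 1.3605
z = 2.7313

2.7313


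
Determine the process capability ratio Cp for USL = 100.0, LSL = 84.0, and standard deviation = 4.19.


Cp = (USL - LSL) / (6 * sigma)
= (100.0 - 84.0) / (6 * 4.19)
= 16.0000 / 25.1400
= 0.6364

0.6364


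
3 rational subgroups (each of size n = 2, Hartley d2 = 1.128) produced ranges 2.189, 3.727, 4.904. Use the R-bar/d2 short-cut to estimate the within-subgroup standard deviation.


R_bar = (2.189 + 3.727 + 4.904) / 3
R_bar = 10.82 / 3 = 3.6066667
sigma_hat = R_bar / d2 = 3.6066667 / 1.128 = 3.1974

3.1974


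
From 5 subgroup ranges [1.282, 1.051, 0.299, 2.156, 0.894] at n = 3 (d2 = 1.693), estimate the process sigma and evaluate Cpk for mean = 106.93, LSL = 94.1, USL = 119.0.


R_bar = (1.282 + 1.051 + 0.299 + 2.156 + 0.894) / 5 = 1.1364
sigma = R_bar / d2 = 1.1364 / 1.693 = 0.67123449
Cp = (USL - LSL)/(6*sigma) = (119.0 - 94.1)/(6*0.67123449) = 6.1826
Cpu = (119.0 - 106.93)/(3*0.67123449) = 5.9939
Cpl = (106.93 - 94.1)/(3*0.67123449) = 6.3713
Cpk = min(Cpu, Cpl) = 5.9939

5.9939


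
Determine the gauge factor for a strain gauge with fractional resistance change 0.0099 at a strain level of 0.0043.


GF = (dR/R) / epsilon
= 0.0099 / 0.0043
= 2.3023

2.3023


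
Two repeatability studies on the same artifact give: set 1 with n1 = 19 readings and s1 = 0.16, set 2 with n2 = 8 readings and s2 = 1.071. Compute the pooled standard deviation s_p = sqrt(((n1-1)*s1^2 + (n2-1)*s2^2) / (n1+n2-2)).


s_p = sqrt(((n1-1)*s1^2 + (n2-1)*s2^2) / (n1+n2-2))
numerator = (19-1)*0.16^2 + (8-1)*1.071^2 = 0.4608 + 8.029287 = 8.490087
denominator = 19 + 8 - 2 = 25
s_p^2 = 8.490087 / 25 = 0.33960348
s_p = sqrt(0.33960348) = 0.5828

0.5828


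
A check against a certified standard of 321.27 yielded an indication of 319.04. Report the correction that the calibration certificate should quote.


Correction = standard - reading
= 321.27 - 319.04
= 2.2300

2.2300


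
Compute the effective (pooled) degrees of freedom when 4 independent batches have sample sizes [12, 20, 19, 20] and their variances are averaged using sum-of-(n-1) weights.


nu = sum_i (n_i - 1)
nu = ((12 - 1) + (20 - 1) + (19 - 1) + (20 - 1))
nu = 11 + 19 + 18 + 19
nu = 67

67


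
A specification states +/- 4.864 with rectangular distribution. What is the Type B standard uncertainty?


u_B = half_width / sqrt(3)
u_B = 4.864 / 1.7320508
u_B = 2.8082

2.8082


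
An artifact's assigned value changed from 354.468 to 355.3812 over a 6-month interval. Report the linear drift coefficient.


rate = (v2 - v1) / months
= (355.3812 - 354.468) / 6
= 0.9132 / 6
= 0.1522

0.1522


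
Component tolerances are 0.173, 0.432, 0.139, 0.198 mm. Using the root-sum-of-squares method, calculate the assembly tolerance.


RSS = sqrt(0.173^2 + 0.432^2 + 0.139^2 + 0.198^2)
= sqrt(0.275078)
= 0.5245

0.5245


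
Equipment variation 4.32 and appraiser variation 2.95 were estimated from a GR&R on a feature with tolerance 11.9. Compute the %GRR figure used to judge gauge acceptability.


GRR = sqrt(EV^2 + AV^2) = sqrt(4.32^2 + 2.95^2) = 5.2311471
%GRR = GRR / tol * 100 = 5.2311471 / 11.9 * 100
%GRR = 43.9592

43.9592


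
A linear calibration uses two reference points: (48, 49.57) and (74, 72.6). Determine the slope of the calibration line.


slope = (y2 - y1) / (x2 - x1)
= (72.6 - 49.57) / (74 - 48)
= 23.0300 / 26
= 0.8858

0.8858


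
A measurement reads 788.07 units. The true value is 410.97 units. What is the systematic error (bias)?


Systematic error = measured - true
= 788.07 - 410.97
= 377.1000

377.1000


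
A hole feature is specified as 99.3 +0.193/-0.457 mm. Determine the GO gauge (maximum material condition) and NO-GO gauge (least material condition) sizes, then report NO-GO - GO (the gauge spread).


GO = nominal - lower_tol (smallest hole = maximum material condition)
GO = 99.3 - 0.457 = 98.843
NO-GO = nominal + upper_tol (largest hole = least material condition)
NO-GO = 99.3 + 0.193 = 99.493
spread = NO-GO - GO = 99.493 - 98.843 = 0.6500

0.6500


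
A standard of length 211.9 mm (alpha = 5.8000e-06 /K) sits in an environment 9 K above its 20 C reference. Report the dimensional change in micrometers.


dL = L * alpha * dT
= 211.9 * 5.8000e-06 * 9
= 0.0110612 mm
dL_um = 0.0110612 * 1000 = 11.0612 um

11.0612


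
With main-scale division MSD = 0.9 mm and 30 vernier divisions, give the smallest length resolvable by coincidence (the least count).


LC = MSD / n_div
= 0.9 / 30
= 0.0300

0.0300


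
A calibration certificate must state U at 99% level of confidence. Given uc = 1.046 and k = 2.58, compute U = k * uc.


U = k * uc
U = 2.58 * 1.046
U = 2.6987

2.6987


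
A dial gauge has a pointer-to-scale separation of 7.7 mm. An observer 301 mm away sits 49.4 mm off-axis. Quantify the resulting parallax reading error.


error = h * offset / d
= 7.7 * 49.4 / 301
= 1.2637

1.2637


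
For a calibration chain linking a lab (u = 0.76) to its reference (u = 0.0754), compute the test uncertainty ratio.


TUR = u_lab / u_ref
= 0.76 / 0.0754
= 10.0796

10.0796


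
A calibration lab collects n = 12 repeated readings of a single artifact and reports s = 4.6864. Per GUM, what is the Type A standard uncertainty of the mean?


u_A = s / sqrt(n)
u_A = 4.6864 / sqrt(12)
u_A = 4.6864 / 3.4641016
u_A = 1.3528

1.3528


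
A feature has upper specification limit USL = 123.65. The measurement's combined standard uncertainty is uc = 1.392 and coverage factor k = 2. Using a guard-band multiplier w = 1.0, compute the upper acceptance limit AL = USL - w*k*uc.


U = k * uc = 2 * 1.392 = 2.784
guard band g = w * U = 1.0 * 2.784 = 2.784
AL = USL - g = 123.65 - 2.784
AL = 120.8660

120.8660


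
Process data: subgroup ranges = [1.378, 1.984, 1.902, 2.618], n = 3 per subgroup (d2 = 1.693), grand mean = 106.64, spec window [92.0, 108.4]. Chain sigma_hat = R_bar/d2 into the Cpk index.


R_bar = (1.378 + 1.984 + 1.902 + 2.618) / 4 = 1.9705
sigma = R_bar / d2 = 1.9705 / 1.693 = 1.1639102
Cp = (USL - LSL)/(6*sigma) = (108.4 - 92.0)/(6*1.1639102) = 2.3484
Cpu = (108.4 - 106.64)/(3*1.1639102) = 0.5040
Cpl = (106.64 - 92.0)/(3*1.1639102) = 4.1928
Cpk = min(Cpu, Cpl) = 0.5040

0.5040
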